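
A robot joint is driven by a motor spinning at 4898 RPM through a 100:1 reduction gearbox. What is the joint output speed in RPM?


omega_joint = omega_motor / N = 4898 / 100 = 48.9800

48.9800 RPM


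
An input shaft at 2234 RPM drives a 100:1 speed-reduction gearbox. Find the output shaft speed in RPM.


omega_out = omega_in / N = 2234 / 100 = 22.3400

22.3400 RPM


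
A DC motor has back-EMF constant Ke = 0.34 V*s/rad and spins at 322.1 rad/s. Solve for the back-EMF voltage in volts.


V_emf = Ke * omega = 0.34*322.1 = 109.5140

109.5140 V


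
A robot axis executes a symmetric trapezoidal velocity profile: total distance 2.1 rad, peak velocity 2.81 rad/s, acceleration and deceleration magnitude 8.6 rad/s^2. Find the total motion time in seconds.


t_acc = v/a = 2.81/8.6 = 0.326744 s
d_acc = v^2/(2a) = 0.459076 rad (each ramp)
d_cruise = 2.1 - 2*0.459076 = 1.181848 rad
t_cruise = 1.181848/2.81 = 0.420586 s
t_total = 2*0.326744 + 0.420586 = 1.0741

1.0741 s


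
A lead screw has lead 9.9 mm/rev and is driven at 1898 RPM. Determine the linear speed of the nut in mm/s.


v = lead * (RPM/60) = 9.9*1898/60 = 313.1700

313.1700 mm/s


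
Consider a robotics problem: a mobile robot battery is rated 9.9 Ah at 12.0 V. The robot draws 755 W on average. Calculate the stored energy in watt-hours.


E = capacity * V = 9.9*12.0 = 118.8000

118.8000 Wh


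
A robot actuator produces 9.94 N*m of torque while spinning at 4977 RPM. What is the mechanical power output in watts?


omega = 4977 * 2*pi/60 = 521.190221 rad/s
P = tau * omega = 9.94 * 521.190221 = 5180.6308

5180.6308 W


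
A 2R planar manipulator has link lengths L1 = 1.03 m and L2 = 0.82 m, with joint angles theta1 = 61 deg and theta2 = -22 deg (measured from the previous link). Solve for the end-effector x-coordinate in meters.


x = L1*cos(th1) + L2*cos(th1+th2) = 1.03*cos(61 deg) + 0.82*cos(39 deg) = 1.1366

1.1366 m


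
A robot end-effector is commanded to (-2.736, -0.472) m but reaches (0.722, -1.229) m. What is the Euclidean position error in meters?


dx = 0.722 - (-2.736) = 3.4580, dy = -1.229 - (-0.472) = -0.7570
err = sqrt(11.957764 + 0.573049) = 3.5399

3.5399 m


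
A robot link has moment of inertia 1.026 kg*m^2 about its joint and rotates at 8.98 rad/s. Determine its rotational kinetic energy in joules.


KE = (1/2)*I*omega^2 = 0.5*1.026*8.98^2 = 41.3685

41.3685 J


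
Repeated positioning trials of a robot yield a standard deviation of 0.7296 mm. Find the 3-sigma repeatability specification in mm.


repeatability = 3*sigma = 3*0.7296 = 2.1888

2.1888 mm


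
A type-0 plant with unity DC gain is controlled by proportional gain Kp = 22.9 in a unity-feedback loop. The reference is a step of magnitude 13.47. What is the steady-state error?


e_ss = R/(1 + Kp) = 13.47/(1 + 22.9) = 13.47/23.9000 = 0.5636

0.5636


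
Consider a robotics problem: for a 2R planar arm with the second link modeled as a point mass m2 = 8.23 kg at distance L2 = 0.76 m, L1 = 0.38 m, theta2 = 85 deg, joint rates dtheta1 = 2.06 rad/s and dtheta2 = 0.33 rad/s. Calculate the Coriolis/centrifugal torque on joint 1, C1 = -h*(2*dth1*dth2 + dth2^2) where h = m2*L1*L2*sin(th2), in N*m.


h = m2*L1*L2*sin(th2) = 8.23*0.38*0.76*sin(85 deg) = 2.367779
C1 = -h*(2*2.06*0.33 + 0.33^2) = -2.367779*1.4685 = -3.4771

-3.4771 N*m


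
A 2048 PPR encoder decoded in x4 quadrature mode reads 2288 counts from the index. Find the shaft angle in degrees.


angle = counts * 360 / (PPR*4) = 2288 * 360 / 8192 = 100.5469

100.5469 degrees


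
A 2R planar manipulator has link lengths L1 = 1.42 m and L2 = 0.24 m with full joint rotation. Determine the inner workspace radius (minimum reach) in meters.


r_min = |L1 - L2| = |1.42 - 0.24| = 1.1800

1.1800 m


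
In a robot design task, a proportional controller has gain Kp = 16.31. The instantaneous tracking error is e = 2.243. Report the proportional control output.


u_P = Kp * e = 16.31 * 2.243 = 36.5833

36.5833


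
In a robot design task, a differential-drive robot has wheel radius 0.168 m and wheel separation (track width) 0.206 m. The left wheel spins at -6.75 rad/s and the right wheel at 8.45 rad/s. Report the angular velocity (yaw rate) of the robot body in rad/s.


omega = r*(wR - wL)/L = 0.168*(8.45 - (-6.75))/0.206 = 12.3961

12.3961 rad/s


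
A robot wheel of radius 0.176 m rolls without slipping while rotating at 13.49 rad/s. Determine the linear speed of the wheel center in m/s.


v = omega * r = 13.49 * 0.176 = 2.3742

2.3742 m/s


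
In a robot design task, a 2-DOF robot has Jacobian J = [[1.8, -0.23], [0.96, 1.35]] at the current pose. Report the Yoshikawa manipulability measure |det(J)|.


det(J) = 1.8*1.35 - (-0.23)*(0.96) = 2.6508
|det(J)| = 2.6508

2.6508


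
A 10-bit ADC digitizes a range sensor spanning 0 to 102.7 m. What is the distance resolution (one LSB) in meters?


res = range / 2^n = 102.7/2^10 = 102.7/1024 = 0.1003

0.1003 m


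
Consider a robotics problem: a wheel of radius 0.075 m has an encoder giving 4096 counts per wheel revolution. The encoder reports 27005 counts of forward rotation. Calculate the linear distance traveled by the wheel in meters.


revs = 27005/4096 = 6.593018
d = revs * 2*pi*r = 6.593018 * 2*pi*0.075 = 3.1069

3.1069 m


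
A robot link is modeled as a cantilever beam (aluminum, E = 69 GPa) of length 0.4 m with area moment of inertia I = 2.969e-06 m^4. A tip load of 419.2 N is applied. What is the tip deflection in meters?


delta = F*L^3/(3*E*I) = 419.2*0.4^3/(3*6.900e+10*2.969e-06)
      = 26.8288/614583 = 4.3654e-05

4.3654e-05 m


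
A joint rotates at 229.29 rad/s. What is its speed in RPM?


RPM = 229.29 * 60/(2*pi) = 2189.5582

2189.5582 RPM


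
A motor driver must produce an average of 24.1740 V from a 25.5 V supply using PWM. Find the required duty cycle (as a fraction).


D = V_avg/V_supply = 24.1740/25.5 = 0.9480

0.9480


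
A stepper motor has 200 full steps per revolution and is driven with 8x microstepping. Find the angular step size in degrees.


step = 360/(200*8) = 360/1600 = 0.2250

0.2250 degrees


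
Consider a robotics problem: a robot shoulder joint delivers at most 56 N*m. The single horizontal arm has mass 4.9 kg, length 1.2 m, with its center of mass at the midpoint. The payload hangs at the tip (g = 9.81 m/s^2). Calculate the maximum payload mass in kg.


tau_arm = m_arm*g*(L/2) = 4.9*9.81*1.2/2 = 28.8414 N*m
tau_payload = tau_max - tau_arm = 56 - 28.8414 = 27.1586
m_payload = tau_payload / (g*L) = 27.1586 / (9.81*1.2) = 2.3071

2.3071 kg


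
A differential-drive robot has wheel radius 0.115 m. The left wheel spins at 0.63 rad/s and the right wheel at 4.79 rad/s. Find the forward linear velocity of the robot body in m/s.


v = r*(wR + wL)/2 = 0.115*(4.79 + 0.63)/2 = 0.3116

0.3116 m/s


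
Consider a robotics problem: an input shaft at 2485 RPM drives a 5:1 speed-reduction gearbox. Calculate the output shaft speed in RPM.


omega_out = omega_in / N = 2485 / 5 = 497.0000

497.0000 RPM


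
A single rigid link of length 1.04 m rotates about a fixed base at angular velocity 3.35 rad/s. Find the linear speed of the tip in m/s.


v = L*omega = 1.04 * 3.35 = 3.4840

3.4840 m/s


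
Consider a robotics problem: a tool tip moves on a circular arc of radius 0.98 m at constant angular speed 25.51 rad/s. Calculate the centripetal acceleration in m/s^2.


a_c = omega^2 * r = 25.51^2 * 0.98 = 637.7449

637.7449 m/s^2


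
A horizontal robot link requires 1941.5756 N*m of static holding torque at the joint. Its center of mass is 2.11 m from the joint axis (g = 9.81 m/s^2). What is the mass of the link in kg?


m = tau / (g*L) = 1941.5756 / (9.81 * 2.11) = 93.8000

93.8000 kg


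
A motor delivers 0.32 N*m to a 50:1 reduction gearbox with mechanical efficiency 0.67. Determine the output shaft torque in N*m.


tau_out = tau_in * N * eta = 0.32 * 50 * 0.67 = 10.7200

10.7200 N*m


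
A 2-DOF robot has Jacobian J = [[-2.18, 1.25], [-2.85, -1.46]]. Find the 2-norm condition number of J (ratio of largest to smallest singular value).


JJ^T eigenvalues: trace(JJ^T) = 16.5690, det(JJ^T) = det(J)^2 = 45.49907209
s_max^2 = (16.5690 + sqrt(92.53547264))/2 = 13.09426799
s_min^2 = (16.5690 - sqrt(92.53547264))/2 = 3.47473201
kappa = s_max/s_min = sqrt(13.09426799/3.47473201) = 1.9412

1.9412


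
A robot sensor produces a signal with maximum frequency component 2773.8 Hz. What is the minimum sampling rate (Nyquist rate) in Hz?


f_s,min = 2*f_max = 2*2773.8 = 5547.6000

5547.6000 Hz


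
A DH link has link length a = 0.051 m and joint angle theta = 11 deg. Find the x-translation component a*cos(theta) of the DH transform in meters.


a*cos(theta) = 0.051*cos(11 deg) = 0.0501

0.0501 m


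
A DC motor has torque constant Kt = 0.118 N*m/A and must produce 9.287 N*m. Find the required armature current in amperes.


I = tau / Kt = 9.287/0.118 = 78.7034

78.7034 A


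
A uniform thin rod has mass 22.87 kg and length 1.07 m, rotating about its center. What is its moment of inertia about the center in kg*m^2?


I = (1/12)*m*L^2 = (1/12)*22.87*1.07^2 = 2.1820

2.1820 kg*m^2


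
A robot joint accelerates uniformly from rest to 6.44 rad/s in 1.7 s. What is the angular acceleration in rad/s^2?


alpha = delta_omega / t = 6.44 / 1.7 = 3.7882

3.7882 rad/s^2


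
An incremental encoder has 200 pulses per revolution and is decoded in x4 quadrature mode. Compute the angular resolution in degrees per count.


resolution = 360 / (PPR * 4) = 360 / 800 = 0.4500

0.4500 degrees


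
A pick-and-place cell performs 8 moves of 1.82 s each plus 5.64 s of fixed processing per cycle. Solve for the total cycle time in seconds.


T = 8*1.82 + 5.64 = 20.2000

20.2000 s


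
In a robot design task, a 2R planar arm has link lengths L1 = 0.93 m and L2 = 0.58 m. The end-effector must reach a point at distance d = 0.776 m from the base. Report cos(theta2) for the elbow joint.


cos(th2) = (d^2 - L1^2 - L2^2)/(2*L1*L2) = (0.776^2 - 0.93^2 - 0.58^2)/(2*0.93*0.58) = -0.5554

-0.5554


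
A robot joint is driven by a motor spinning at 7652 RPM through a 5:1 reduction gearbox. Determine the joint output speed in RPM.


omega_joint = omega_motor / N = 7652 / 5 = 1530.4000

1530.4000 RPM


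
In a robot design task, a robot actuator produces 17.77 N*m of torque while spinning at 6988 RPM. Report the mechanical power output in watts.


omega = 6988 * 2*pi/60 = 731.781649 rad/s
P = tau * omega = 17.77 * 731.781649 = 13003.7599

13003.7599 W


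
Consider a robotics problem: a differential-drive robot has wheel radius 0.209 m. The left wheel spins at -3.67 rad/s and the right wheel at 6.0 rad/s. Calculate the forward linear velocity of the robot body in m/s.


v = r*(wR + wL)/2 = 0.209*(6.0 + -3.67)/2 = 0.2435

0.2435 m/s


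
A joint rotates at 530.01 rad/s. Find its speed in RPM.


RPM = 530.01 * 60/(2*pi) = 5061.2227

5061.2227 RPM


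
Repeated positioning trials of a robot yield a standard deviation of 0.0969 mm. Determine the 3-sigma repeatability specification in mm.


repeatability = 3*sigma = 3*0.0969 = 0.2907

0.2907 mm


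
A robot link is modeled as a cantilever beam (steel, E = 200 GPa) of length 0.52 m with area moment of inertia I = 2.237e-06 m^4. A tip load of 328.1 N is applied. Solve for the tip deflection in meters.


delta = F*L^3/(3*E*I) = 328.1*0.52^3/(3*2.000e+11*2.237e-06)
      = 46.1334848/1342200 = 3.4372e-05

3.4372e-05 m


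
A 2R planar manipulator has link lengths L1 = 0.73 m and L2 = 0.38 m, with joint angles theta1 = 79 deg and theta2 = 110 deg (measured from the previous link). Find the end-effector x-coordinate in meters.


x = L1*cos(th1) + L2*cos(th1+th2) = 0.73*cos(79 deg) + 0.38*cos(189 deg) = -0.2360

-0.2360 m


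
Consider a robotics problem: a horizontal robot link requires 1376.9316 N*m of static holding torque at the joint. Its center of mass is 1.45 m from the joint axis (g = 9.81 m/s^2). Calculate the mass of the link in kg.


m = tau / (g*L) = 1376.9316 / (9.81 * 1.45) = 96.8000

96.8000 kg


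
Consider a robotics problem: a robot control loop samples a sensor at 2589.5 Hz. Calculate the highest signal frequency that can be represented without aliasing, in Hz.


f_max = f_s/2 = 2589.5/2 = 1294.7500

1294.7500 Hz


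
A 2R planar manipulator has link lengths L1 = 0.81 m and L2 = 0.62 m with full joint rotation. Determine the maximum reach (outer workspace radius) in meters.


r_max = L1 + L2 = 0.81 + 0.62 = 1.4300

1.4300 m


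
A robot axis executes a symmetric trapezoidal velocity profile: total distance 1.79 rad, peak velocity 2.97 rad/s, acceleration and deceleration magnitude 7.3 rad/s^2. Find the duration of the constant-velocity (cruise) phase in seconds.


t_acc = v/a = 0.406849 s, d_acc = v^2/(2a) = 0.604171 rad each
d_cruise = 1.79 - 2*0.604171 = 0.581658 rad
t_cruise = d_cruise/v = 0.581658/2.97 = 0.1958

0.1958 s


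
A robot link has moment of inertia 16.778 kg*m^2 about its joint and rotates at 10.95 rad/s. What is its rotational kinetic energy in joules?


KE = (1/2)*I*omega^2 = 0.5*16.778*10.95^2 = 1005.8621

1005.8621 J


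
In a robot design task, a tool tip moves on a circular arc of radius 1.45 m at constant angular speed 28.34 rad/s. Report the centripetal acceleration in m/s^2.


a_c = omega^2 * r = 28.34^2 * 1.45 = 1164.5756

1164.5756 m/s^2


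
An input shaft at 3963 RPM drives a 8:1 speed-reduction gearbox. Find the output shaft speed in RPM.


omega_out = omega_in / N = 3963 / 8 = 495.3750

495.3750 RPM


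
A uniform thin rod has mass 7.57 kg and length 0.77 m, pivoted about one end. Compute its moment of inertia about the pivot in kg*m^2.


I = (1/3)*m*L^2 = (1/3)*7.57*0.77^2 = 1.4961

1.4961 kg*m^2


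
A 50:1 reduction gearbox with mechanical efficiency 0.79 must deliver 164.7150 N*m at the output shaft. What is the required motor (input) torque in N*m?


tau_in = tau_out / (N * eta) = 164.7150 / (50 * 0.79) = 4.1700

4.1700 N*m


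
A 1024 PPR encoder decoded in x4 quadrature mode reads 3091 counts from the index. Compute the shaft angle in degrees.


angle = counts * 360 / (PPR*4) = 3091 * 360 / 4096 = 271.6699

271.6699 degrees


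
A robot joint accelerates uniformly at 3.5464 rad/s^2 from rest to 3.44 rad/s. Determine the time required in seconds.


t = delta_omega / alpha = 3.44 / 3.5464 = 0.9700

0.9700 s


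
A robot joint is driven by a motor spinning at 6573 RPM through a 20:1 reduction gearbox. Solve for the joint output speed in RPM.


omega_joint = omega_motor / N = 6573 / 20 = 328.6500

328.6500 RPM


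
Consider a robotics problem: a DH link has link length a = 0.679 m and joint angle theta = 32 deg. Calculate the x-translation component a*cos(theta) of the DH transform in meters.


a*cos(theta) = 0.679*cos(32 deg) = 0.5758

0.5758 m


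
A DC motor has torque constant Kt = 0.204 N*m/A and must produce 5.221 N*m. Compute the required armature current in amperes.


I = tau / Kt = 5.221/0.204 = 25.5931

25.5931 A


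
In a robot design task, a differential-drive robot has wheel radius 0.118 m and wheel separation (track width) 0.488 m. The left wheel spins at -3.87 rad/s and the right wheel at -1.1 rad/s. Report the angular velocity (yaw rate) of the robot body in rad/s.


omega = r*(wR - wL)/L = 0.118*(-1.1 - (-3.87))/0.488 = 0.6698

0.6698 rad/s


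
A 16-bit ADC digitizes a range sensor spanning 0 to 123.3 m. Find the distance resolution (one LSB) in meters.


res = range / 2^n = 123.3/2^16 = 123.3/65536 = 0.0019

0.0019 m


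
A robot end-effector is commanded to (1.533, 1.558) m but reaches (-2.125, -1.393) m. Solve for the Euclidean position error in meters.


dx = -2.125 - (1.533) = -3.6580, dy = -1.393 - (1.558) = -2.9510
err = sqrt(13.380964 + 8.708401) = 4.6999

4.6999 m


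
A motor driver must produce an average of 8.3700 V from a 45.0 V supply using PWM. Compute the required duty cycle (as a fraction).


D = V_avg/V_supply = 8.3700/45.0 = 0.1860

0.1860


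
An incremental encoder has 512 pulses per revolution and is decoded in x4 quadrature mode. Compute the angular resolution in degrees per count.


resolution = 360 / (PPR * 4) = 360 / 2048 = 0.1758

0.1758 degrees


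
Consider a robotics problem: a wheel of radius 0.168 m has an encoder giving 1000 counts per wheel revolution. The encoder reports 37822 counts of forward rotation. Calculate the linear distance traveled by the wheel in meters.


revs = 37822/1000 = 37.822000
d = revs * 2*pi*r = 37.822000 * 2*pi*0.168 = 39.9240

39.9240 m


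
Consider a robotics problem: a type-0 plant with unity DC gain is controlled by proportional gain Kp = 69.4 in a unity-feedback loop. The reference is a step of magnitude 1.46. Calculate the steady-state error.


e_ss = R/(1 + Kp) = 1.46/(1 + 69.4) = 1.46/70.4000 = 0.0207

0.0207


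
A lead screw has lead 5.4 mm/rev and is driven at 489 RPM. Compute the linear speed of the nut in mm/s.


v = lead * (RPM/60) = 5.4*489/60 = 44.0100

44.0100 mm/s


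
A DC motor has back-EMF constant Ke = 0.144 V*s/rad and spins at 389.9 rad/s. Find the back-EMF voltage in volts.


V_emf = Ke * omega = 0.144*389.9 = 56.1456

56.1456 V


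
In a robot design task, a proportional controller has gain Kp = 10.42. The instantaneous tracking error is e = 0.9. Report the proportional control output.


u_P = Kp * e = 10.42 * 0.9 = 9.3780

9.3780


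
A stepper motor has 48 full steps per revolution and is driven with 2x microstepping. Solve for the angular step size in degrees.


step = 360/(48*2) = 360/96 = 3.7500

3.7500 degrees


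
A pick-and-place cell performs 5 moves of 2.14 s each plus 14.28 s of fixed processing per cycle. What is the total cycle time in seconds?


T = 5*2.14 + 14.28 = 24.9800

24.9800 s


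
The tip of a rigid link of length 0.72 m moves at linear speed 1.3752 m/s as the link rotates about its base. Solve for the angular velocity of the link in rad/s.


omega = v / L = 1.3752 / 0.72 = 1.9100

1.9100 rad/s


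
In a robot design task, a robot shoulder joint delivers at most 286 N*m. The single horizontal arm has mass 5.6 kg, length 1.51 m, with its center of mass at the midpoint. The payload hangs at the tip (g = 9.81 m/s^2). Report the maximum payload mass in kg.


tau_arm = m_arm*g*(L/2) = 5.6*9.81*1.51/2 = 41.4767 N*m
tau_payload = tau_max - tau_arm = 286 - 41.4767 = 244.5233
m_payload = tau_payload / (g*L) = 244.5233 / (9.81*1.51) = 16.5072

16.5072 kg


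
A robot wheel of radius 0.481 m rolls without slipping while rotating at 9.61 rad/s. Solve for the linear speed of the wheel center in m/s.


v = omega * r = 9.61 * 0.481 = 4.6224

4.6224 m/s


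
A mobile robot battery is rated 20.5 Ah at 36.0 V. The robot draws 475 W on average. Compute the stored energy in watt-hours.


E = capacity * V = 20.5*36.0 = 738.0000

738.0000 Wh


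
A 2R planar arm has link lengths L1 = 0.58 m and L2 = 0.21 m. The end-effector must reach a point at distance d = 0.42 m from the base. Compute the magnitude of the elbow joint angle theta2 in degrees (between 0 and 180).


cos(th2) = (d^2 - L1^2 - L2^2)/(2*L1*L2) = (0.42^2 - 0.58^2 - 0.21^2)/(2*0.58*0.21) = -0.83784893
th2 = acos(-0.83784893) = 146.9137 deg

146.9137 degrees


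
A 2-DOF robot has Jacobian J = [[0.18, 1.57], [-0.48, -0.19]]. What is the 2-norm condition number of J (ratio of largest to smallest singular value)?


JJ^T eigenvalues: trace(JJ^T) = 2.7638, det(JJ^T) = det(J)^2 = 0.51753636
s_max^2 = (2.7638 + sqrt(5.56844500))/2 = 2.56177764
s_min^2 = (2.7638 - sqrt(5.56844500))/2 = 0.20202236
kappa = s_max/s_min = sqrt(2.56177764/0.20202236) = 3.5610

3.5610


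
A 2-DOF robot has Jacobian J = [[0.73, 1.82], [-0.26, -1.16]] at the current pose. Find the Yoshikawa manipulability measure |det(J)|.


det(J) = 0.73*-1.16 - (1.82)*(-0.26) = -0.3736
|det(J)| = 0.3736

0.3736


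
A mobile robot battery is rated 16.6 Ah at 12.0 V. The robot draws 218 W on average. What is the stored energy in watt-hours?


E = capacity * V = 16.6*12.0 = 199.2000

199.2000 Wh


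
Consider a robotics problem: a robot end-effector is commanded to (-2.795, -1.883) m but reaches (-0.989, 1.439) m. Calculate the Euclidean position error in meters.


dx = -0.989 - (-2.795) = 1.8060, dy = 1.439 - (-1.883) = 3.3220
err = sqrt(3.261636 + 11.035684) = 3.7812

3.7812 m


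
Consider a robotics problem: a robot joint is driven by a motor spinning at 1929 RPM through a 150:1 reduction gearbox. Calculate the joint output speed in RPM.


omega_joint = omega_motor / N = 1929 / 150 = 12.8600

12.8600 RPM


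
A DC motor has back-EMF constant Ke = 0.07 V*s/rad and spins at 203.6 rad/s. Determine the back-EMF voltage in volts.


V_emf = Ke * omega = 0.07*203.6 = 14.2520

14.2520 V


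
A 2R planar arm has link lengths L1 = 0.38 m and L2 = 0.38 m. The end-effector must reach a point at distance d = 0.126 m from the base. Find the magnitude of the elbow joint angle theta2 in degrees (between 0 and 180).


cos(th2) = (d^2 - L1^2 - L2^2)/(2*L1*L2) = (0.126^2 - 0.38^2 - 0.38^2)/(2*0.38*0.38) = -0.94502770
th2 = acos(-0.94502770) = 160.9138 deg

160.9138 degrees


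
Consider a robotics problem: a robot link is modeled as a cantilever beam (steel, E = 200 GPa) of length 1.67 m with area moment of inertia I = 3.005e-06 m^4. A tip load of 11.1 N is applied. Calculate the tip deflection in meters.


delta = F*L^3/(3*E*I) = 11.1*1.67^3/(3*2.000e+11*3.005e-06)
      = 51.6978393/1803000 = 2.8673e-05

2.8673e-05 m


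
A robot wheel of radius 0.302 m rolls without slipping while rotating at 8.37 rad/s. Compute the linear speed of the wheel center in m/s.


v = omega * r = 8.37 * 0.302 = 2.5277

2.5277 m/s


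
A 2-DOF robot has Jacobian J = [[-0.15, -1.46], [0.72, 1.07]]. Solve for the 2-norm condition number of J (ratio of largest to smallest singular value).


JJ^T eigenvalues: trace(JJ^T) = 3.8174, det(JJ^T) = det(J)^2 = 0.79334649
s_max^2 = (3.8174 + sqrt(11.39915680))/2 = 3.59683187
s_min^2 = (3.8174 - sqrt(11.39915680))/2 = 0.22056813
kappa = s_max/s_min = sqrt(3.59683187/0.22056813) = 4.0382

4.0382


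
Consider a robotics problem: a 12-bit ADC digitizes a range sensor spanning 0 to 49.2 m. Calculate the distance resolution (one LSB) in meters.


res = range / 2^n = 49.2/2^12 = 49.2/4096 = 0.0120

0.0120 m


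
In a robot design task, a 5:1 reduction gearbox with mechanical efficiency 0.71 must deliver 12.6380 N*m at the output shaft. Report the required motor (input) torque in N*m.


tau_in = tau_out / (N * eta) = 12.6380 / (5 * 0.71) = 3.5600

3.5600 N*m


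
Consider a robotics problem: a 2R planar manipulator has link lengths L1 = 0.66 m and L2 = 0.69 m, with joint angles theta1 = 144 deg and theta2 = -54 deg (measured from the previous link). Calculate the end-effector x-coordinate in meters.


x = L1*cos(th1) + L2*cos(th1+th2) = 0.66*cos(144 deg) + 0.69*cos(90 deg) = -0.5340

-0.5340 m


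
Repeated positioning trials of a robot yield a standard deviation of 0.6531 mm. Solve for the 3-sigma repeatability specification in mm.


repeatability = 3*sigma = 3*0.6531 = 1.9593

1.9593 mm


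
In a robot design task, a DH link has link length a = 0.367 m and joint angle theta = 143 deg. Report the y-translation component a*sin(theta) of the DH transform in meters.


a*sin(theta) = 0.367*sin(143 deg) = 0.2209

0.2209 m


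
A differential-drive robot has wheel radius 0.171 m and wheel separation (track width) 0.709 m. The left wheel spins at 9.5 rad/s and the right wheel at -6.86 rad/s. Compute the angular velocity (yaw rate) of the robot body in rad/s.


omega = r*(wR - wL)/L = 0.171*(-6.86 - (9.5))/0.709 = -3.9458

-3.9458 rad/s


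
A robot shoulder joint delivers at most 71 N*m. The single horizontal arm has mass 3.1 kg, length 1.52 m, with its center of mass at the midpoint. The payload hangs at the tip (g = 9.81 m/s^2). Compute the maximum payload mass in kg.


tau_arm = m_arm*g*(L/2) = 3.1*9.81*1.52/2 = 23.1124 N*m
tau_payload = tau_max - tau_arm = 71 - 23.1124 = 47.8876
m_payload = tau_payload / (g*L) = 47.8876 / (9.81*1.52) = 3.2115

3.2115 kg


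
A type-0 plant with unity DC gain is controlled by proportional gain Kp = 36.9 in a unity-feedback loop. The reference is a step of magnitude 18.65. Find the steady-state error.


e_ss = R/(1 + Kp) = 18.65/(1 + 36.9) = 18.65/37.9000 = 0.4921

0.4921


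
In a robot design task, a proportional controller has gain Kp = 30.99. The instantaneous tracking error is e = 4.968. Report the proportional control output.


u_P = Kp * e = 30.99 * 4.968 = 153.9583

153.9583


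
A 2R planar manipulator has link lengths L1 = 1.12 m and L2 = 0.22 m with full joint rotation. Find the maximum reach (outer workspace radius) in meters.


r_max = L1 + L2 = 1.12 + 0.22 = 1.3400

1.3400 m


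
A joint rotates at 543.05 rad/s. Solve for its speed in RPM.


RPM = 543.05 * 60/(2*pi) = 5185.7455

5185.7455 RPM


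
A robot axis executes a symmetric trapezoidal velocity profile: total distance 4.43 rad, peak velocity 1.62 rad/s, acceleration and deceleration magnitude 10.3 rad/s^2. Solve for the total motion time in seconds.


t_acc = v/a = 1.62/10.3 = 0.157282 s
d_acc = v^2/(2a) = 0.127398 rad (each ramp)
d_cruise = 4.43 - 2*0.127398 = 4.175204 rad
t_cruise = 4.175204/1.62 = 2.577286 s
t_total = 2*0.157282 + 2.577286 = 2.8918

2.8918 s


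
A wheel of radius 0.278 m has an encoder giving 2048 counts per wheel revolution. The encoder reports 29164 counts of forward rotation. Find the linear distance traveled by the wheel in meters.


revs = 29164/2048 = 14.240234
d = revs * 2*pi*r = 14.240234 * 2*pi*0.278 = 24.8738

24.8738 m


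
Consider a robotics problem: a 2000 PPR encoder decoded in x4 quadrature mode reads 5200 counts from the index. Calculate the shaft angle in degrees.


angle = counts * 360 / (PPR*4) = 5200 * 360 / 8000 = 234.0000

234.0000 degrees


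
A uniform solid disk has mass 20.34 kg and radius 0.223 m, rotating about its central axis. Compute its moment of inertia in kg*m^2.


I = (1/2)*m*R^2 = 0.5*20.34*0.223^2 = 0.5057

0.5057 kg*m^2


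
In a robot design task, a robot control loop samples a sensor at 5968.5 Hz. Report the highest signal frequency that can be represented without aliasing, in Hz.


f_max = f_s/2 = 5968.5/2 = 2984.2500

2984.2500 Hz


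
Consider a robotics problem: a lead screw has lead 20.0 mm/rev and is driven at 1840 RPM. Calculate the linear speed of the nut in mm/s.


v = lead * (RPM/60) = 20.0*1840/60 = 613.3333

613.3333 mm/s


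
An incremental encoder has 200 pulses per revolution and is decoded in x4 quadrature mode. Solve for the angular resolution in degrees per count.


resolution = 360 / (PPR * 4) = 360 / 800 = 0.4500

0.4500 degrees


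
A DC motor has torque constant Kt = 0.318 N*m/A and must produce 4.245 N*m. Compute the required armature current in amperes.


I = tau / Kt = 4.245/0.318 = 13.3491

13.3491 A


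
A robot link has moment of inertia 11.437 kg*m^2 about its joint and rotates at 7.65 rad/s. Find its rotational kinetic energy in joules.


KE = (1/2)*I*omega^2 = 0.5*11.437*7.65^2 = 334.6609

334.6609 J


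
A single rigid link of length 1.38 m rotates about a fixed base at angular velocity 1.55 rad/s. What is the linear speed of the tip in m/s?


v = L*omega = 1.38 * 1.55 = 2.1390

2.1390 m/s


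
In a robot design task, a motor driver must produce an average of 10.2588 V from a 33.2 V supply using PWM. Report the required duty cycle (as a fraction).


D = V_avg/V_supply = 10.2588/33.2 = 0.3090

0.3090


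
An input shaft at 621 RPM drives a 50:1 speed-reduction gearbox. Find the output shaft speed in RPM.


omega_out = omega_in / N = 621 / 50 = 12.4200

12.4200 RPM


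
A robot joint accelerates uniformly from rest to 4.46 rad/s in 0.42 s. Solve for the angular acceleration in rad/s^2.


alpha = delta_omega / t = 4.46 / 0.42 = 10.6190

10.6190 rad/s^2


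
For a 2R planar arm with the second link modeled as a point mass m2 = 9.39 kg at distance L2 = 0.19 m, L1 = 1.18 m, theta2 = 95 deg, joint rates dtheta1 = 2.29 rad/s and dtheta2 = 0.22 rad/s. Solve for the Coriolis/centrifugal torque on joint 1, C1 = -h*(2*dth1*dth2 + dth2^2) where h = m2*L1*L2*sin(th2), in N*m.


h = m2*L1*L2*sin(th2) = 9.39*1.18*0.19*sin(95 deg) = 2.097227
C1 = -h*(2*2.29*0.22 + 0.22^2) = -2.097227*1.0560 = -2.2147

-2.2147 N*m


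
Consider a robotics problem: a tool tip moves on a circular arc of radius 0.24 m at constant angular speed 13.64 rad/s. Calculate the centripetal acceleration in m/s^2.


a_c = omega^2 * r = 13.64^2 * 0.24 = 44.6519

44.6519 m/s^2


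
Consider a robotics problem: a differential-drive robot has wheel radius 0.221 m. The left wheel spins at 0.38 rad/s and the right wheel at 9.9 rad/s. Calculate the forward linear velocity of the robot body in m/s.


v = r*(wR + wL)/2 = 0.221*(9.9 + 0.38)/2 = 1.1359

1.1359 m/s


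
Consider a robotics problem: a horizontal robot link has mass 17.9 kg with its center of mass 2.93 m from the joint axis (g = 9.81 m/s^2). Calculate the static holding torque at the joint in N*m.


tau = m*g*L = 17.9 * 9.81 * 2.93 = 514.5051

514.5051 N*m


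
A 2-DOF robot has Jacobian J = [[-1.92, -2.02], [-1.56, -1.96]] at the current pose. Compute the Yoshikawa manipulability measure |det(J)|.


det(J) = -1.92*-1.96 - (-2.02)*(-1.56) = 0.6120
|det(J)| = 0.6120

0.6120


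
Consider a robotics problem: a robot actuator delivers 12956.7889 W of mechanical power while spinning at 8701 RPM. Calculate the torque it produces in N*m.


omega = 8701 * 2*pi/60 = 911.166589 rad/s
tau = P / omega = 12956.7889 / 911.166589 = 14.2200

14.2200 N*m


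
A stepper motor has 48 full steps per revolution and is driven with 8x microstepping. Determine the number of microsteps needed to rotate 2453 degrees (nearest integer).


step_size = 360/(48*8) = 360/384 = 0.937500 deg
n = 2453/(360/384) = 2453*384/360 = 2616.5333 -> 2617

2617 steps


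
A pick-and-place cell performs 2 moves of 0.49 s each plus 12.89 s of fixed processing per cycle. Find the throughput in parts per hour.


T_cycle = 2*0.49 + 12.89 = 13.8700 s
rate = 3600/T = 259.5530

259.5530 parts/hour


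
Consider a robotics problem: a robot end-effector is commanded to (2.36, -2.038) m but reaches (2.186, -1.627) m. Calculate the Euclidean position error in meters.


dx = 2.186 - (2.36) = -0.1740, dy = -1.627 - (-2.038) = 0.4110
err = sqrt(0.030276 + 0.168921) = 0.4463

0.4463 m


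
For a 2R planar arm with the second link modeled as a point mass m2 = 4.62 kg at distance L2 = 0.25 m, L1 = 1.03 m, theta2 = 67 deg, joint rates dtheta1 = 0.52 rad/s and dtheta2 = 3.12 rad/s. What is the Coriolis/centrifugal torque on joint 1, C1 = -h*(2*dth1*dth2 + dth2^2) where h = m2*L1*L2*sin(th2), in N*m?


h = m2*L1*L2*sin(th2) = 4.62*1.03*0.25*sin(67 deg) = 1.095079
C1 = -h*(2*0.52*3.12 + 3.12^2) = -1.095079*12.9792 = -14.2132

-14.2132 N*m


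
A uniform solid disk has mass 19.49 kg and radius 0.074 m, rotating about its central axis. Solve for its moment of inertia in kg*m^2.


I = (1/2)*m*R^2 = 0.5*19.49*0.074^2 = 0.0534

0.0534 kg*m^2


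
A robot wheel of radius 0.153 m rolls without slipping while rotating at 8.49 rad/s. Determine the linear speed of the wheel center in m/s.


v = omega * r = 8.49 * 0.153 = 1.2990

1.2990 m/s


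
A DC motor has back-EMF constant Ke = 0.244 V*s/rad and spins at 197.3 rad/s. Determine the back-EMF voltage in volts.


V_emf = Ke * omega = 0.244*197.3 = 48.1412

48.1412 V


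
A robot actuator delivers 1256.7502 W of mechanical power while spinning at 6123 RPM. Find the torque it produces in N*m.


omega = 6123 * 2*pi/60 = 641.199061 rad/s
tau = P / omega = 1256.7502 / 641.199061 = 1.9600

1.9600 N*m


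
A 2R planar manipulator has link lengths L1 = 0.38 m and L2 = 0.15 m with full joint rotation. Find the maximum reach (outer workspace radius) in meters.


r_max = L1 + L2 = 0.38 + 0.15 = 0.5300

0.5300 m


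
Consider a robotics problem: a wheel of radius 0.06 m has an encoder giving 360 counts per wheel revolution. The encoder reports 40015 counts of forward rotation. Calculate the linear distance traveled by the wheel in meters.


revs = 40015/360 = 111.152778
d = revs * 2*pi*r = 111.152778 * 2*pi*0.06 = 41.9036

41.9036 m


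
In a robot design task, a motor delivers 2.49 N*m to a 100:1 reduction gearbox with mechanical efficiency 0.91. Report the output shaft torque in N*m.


tau_out = tau_in * N * eta = 2.49 * 100 * 0.91 = 226.5900

226.5900 N*m


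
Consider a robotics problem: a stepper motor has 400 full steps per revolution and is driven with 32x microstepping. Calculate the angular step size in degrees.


step = 360/(400*32) = 360/12800 = 0.0281

0.0281 degrees


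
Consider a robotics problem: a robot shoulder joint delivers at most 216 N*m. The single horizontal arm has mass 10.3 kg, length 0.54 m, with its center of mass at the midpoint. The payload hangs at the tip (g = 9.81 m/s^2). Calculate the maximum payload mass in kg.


tau_arm = m_arm*g*(L/2) = 10.3*9.81*0.54/2 = 27.2816 N*m
tau_payload = tau_max - tau_arm = 216 - 27.2816 = 188.7184
m_payload = tau_payload / (g*L) = 188.7184 / (9.81*0.54) = 35.6247

35.6247 kg


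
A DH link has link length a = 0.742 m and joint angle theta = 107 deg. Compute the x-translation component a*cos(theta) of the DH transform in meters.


a*cos(theta) = 0.742*cos(107 deg) = -0.2169

-0.2169 m


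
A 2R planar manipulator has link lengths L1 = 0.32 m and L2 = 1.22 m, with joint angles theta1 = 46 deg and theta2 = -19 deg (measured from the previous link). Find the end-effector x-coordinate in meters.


x = L1*cos(th1) + L2*cos(th1+th2) = 0.32*cos(46 deg) + 1.22*cos(27 deg) = 1.3093

1.3093 m


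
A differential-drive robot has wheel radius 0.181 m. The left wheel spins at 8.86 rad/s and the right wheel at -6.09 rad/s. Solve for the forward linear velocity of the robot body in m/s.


v = r*(wR + wL)/2 = 0.181*(-6.09 + 8.86)/2 = 0.2507

0.2507 m/s


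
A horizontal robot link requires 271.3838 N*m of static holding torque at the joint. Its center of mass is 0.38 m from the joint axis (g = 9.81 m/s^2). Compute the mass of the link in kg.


m = tau / (g*L) = 271.3838 / (9.81 * 0.38) = 72.8000

72.8000 kg


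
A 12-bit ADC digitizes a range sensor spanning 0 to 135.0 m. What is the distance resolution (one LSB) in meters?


res = range / 2^n = 135.0/2^12 = 135.0/4096 = 0.0330

0.0330 m


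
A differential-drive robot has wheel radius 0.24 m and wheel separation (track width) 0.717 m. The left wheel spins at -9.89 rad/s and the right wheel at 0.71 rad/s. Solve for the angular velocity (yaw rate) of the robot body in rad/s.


omega = r*(wR - wL)/L = 0.24*(0.71 - (-9.89))/0.717 = 3.5481

3.5481 rad/s


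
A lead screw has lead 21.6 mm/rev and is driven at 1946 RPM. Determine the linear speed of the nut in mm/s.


v = lead * (RPM/60) = 21.6*1946/60 = 700.5600

700.5600 mm/s


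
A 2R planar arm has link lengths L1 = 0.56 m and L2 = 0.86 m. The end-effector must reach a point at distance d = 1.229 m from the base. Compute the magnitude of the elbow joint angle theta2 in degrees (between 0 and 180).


cos(th2) = (d^2 - L1^2 - L2^2)/(2*L1*L2) = (1.229^2 - 0.56^2 - 0.86^2)/(2*0.56*0.86) = 0.47471034
th2 = acos(0.47471034) = 61.6595 deg

61.6595 degrees


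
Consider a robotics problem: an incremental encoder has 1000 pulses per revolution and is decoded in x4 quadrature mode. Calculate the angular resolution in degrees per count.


resolution = 360 / (PPR * 4) = 360 / 4000 = 0.0900

0.0900 degrees


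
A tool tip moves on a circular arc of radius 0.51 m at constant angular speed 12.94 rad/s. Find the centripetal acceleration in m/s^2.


a_c = omega^2 * r = 12.94^2 * 0.51 = 85.3962

85.3962 m/s^2


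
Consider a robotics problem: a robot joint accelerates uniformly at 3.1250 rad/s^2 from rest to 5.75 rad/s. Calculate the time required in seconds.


t = delta_omega / alpha = 5.75 / 3.1250 = 1.8400

1.8400 s


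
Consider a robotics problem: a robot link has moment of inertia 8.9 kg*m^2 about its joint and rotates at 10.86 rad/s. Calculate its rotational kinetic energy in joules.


KE = (1/2)*I*omega^2 = 0.5*8.9*10.86^2 = 524.8312

524.8312 J


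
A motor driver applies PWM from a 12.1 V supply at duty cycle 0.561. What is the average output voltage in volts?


V_avg = V_supply * D = 12.1*0.561 = 6.7881

6.7881 V


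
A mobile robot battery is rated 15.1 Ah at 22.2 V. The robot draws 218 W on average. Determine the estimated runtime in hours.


E = 15.1*22.2 = 335.2200 Wh
t = E/P = 335.2200/218 = 1.5377

1.5377 hours


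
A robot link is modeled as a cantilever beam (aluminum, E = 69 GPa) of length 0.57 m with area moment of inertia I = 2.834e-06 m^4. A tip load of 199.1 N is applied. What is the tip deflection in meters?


delta = F*L^3/(3*E*I) = 199.1*0.57^3/(3*6.900e+10*2.834e-06)
      = 36.8719263/586638 = 6.2853e-05

6.2853e-05 m


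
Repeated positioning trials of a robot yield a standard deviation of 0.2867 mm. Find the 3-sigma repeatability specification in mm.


repeatability = 3*sigma = 3*0.2867 = 0.8601

0.8601 mm


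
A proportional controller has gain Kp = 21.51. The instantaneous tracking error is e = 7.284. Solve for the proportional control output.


u_P = Kp * e = 21.51 * 7.284 = 156.6788

156.6788


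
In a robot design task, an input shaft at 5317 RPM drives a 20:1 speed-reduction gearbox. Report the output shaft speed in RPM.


omega_out = omega_in / N = 5317 / 20 = 265.8500

265.8500 RPM


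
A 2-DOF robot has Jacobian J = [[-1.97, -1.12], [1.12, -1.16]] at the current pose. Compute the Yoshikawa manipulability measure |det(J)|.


det(J) = -1.97*-1.16 - (-1.12)*(1.12) = 3.5396
|det(J)| = 3.5396

3.5396


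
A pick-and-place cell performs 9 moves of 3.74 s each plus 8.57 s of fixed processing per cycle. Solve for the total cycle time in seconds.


T = 9*3.74 + 8.57 = 42.2300

42.2300 s


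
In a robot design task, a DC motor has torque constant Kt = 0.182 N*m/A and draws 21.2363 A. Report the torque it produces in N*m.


tau = Kt * I = 0.182*21.2363 = 3.8650

3.8650 N*m


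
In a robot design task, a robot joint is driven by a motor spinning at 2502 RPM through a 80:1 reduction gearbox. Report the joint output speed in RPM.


omega_joint = omega_motor / N = 2502 / 80 = 31.2750

31.2750 RPM


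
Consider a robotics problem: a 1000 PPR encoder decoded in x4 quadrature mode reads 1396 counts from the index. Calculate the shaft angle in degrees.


angle = counts * 360 / (PPR*4) = 1396 * 360 / 4000 = 125.6400

125.6400 degrees


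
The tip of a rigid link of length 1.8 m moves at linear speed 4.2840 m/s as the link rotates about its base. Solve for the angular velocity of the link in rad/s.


omega = v / L = 4.2840 / 1.8 = 2.3800

2.3800 rad/s


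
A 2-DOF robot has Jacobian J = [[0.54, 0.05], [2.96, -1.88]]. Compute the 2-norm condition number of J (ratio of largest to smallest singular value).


JJ^T eigenvalues: trace(JJ^T) = 12.5901, det(JJ^T) = det(J)^2 = 1.35303424
s_max^2 = (12.5901 + sqrt(153.09848105))/2 = 12.48169855
s_min^2 = (12.5901 - sqrt(153.09848105))/2 = 0.10840145
kappa = s_max/s_min = sqrt(12.48169855/0.10840145) = 10.7305

10.7305


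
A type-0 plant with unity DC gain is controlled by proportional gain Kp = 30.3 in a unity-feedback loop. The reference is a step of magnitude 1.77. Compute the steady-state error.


e_ss = R/(1 + Kp) = 1.77/(1 + 30.3) = 1.77/31.3000 = 0.0565

0.0565
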